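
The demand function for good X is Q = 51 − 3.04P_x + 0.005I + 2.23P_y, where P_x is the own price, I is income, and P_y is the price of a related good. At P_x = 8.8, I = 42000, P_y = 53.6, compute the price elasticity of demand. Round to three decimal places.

-0.076

First evaluate Q: 51 − 3.04(8.8) + 0.005(42000) + 2.23(53.6) = 51 − 26.752 + 210 + 119.528 = 353.776.
∂Q/∂P_x = −3.04, so E_p = (−3.04)·(8.8/353.776) ≈ -0.076.
|E_p| < 1: demand is inelastic.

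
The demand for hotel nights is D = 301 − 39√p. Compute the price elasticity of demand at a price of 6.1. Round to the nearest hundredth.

-0.24

At p = 6.1, D = 204.6771.
dD/dp = −39/(2√p) = −39/(2·2.4698).
Point elasticity E = (dD/dp)·(p/D) = -7.8953 × 6.1/204.6771 ≈ -0.24.
|E| < 1, so demand is inelastic at this price.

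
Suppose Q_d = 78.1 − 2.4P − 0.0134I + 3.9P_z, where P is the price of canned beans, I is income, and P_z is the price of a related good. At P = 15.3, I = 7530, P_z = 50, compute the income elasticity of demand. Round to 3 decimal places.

First evaluate Q_d: 78.1 − 2.4(15.3) − 0.0134(7530) + 3.9(50) = 78.1 − 36.72 − 100.902 + 195 = 135.478.
∂Q_d/∂I = −0.0134, so E_I = -0.0134·(7530/135.478) ≈ -0.745.
E_I < 0: inferior good.

-0.745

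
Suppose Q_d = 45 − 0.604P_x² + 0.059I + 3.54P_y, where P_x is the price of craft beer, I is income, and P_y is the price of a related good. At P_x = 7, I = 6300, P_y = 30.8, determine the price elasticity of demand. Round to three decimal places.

-0.119

At the given point, Q_d = 45 − 0.604(7)² + 0.059(6300) + 3.54(30.8) = 45 − 29.596 + 371.7 + 109.032 = 496.136.
∂Q_d/∂P_x = −2·0.604·P_x = -8.456, so E_p = -8.456·(7/496.136) ≈ -0.119.
|E_p| < 1: demand is inelastic.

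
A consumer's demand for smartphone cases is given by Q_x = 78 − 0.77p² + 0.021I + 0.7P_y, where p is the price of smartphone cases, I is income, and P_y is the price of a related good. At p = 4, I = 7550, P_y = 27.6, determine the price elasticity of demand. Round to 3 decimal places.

At the given point, Q_x = 78 − 0.77(4)² + 0.021(7550) + 0.7(27.6) = 78 − 12.32 + 158.55 + 19.32 = 243.55.
∂Q_x/∂p = −2·0.77·p = -6.16, so E_p = -6.16·(4/243.55) ≈ -0.101.
|E_p| < 1: demand is inelastic.

-0.101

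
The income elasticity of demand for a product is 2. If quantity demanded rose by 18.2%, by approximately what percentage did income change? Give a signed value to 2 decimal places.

9.10

%ΔQ ≈ E × %ΔI ⇒ %ΔI = %ΔQ / E = (18.2%)/(2) = 9.10%.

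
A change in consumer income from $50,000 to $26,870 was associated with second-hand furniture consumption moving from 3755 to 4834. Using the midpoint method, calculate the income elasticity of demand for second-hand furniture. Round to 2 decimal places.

%ΔQ = (4834 − 3755)/[(3755+4834)/2] = 1079/4294.5 ≈ 0.2513.
%ΔY = (26,870 − 50,000)/[(50,000+26,870)/2] = -23130/38435 ≈ -0.6018.
E_I = %ΔQ/%ΔY ≈ -0.42.
E_I < 0: inferior good.

-0.42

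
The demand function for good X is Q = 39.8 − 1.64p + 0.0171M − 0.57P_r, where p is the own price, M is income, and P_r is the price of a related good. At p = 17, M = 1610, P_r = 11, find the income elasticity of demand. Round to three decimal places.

Substituting, Q = 39.8 − 1.64(17) + 0.0171(1610) − 0.57(11) = 39.8 − 27.88 + 27.531 − 6.27 = 33.181.
∂Q/∂M = +0.0171, so E_I = 0.0171·(1610/33.181) ≈ 0.830.
E_I ∈ (0,1): normal good (necessity).

0.830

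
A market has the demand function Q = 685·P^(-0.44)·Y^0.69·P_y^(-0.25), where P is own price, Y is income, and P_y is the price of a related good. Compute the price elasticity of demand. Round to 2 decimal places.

For a Cobb–Douglas (constant-elasticity) form Q = A·P^α·…, the elasticity with respect to P equals the exponent α at every point.
Here the exponent on P is -0.44, so the price elasticity of demand is -0.44.

-0.44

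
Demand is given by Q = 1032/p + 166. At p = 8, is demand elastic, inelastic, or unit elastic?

At p = 8, Q = 295.
dQ/dp = −1032/p² = −16.125.
Point elasticity E = (dQ/dp)·(p/Q) = -16.125 × 8/295 ≈ -0.437.
|E| ≈ 0.437 < 1, so demand is inelastic.

inelastic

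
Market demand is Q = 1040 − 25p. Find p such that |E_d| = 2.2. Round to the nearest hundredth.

Set −bp/(a − bp) = −2.2 ⇒ bp = 2.2(a − bp) ⇒ bp(1+2.2) = 2.2·a.
p = 2.2·1040/(25·3.2) = 28.60.

28.60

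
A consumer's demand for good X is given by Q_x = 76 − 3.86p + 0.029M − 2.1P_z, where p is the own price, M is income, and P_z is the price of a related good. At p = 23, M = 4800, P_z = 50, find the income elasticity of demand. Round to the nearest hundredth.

6.50

Substituting, Q_x = 76 − 3.86(23) + 0.029(4800) − 2.1(50) = 76 − 88.78 + 139.2 − 105 = 21.42.
∂Q_x/∂M = +0.029, so E_I = 0.029·(4800/21.42) ≈ 6.50.
E_I > 1: normal good (luxury).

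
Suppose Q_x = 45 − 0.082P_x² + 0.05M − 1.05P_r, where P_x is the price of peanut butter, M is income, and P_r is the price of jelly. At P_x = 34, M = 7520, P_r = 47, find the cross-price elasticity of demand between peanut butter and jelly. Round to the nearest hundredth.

-0.18

Q_x = 45 − 0.082(34)² + 0.05(7520) − 1.05(47) = 45 − 94.792 + 376 − 49.35 = 276.858.
∂Q_x/∂P_r = −1.05, so E_xy = -1.05·(47/276.858) ≈ -0.18.
E_xy < 0: the goods are complements.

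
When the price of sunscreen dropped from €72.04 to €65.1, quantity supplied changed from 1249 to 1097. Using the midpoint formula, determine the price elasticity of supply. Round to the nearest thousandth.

1.280

%ΔQ = (1097 − 1249)/[(1249 + 1097)/2] = -152/1173 ≈ -0.1296.
%ΔP = (65.1 − 72.04)/[(72.04 + 65.1)/2] = -6.94/68.57 ≈ -0.1012.
Arc elasticity E = %ΔQ/%ΔP ≈ -0.1296/-0.1012 ≈ 1.280.
|E| > 1: supply is elastic over this range.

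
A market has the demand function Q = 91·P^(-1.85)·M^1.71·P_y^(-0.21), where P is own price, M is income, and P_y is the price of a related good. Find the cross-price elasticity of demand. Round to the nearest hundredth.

For a Cobb–Douglas (constant-elasticity) form Q = A·P_y^α·…, the elasticity with respect to P_y equals the exponent α at every point.
Here the exponent on P_y is -0.21, so the cross-price elasticity of demand is -0.21.

-0.21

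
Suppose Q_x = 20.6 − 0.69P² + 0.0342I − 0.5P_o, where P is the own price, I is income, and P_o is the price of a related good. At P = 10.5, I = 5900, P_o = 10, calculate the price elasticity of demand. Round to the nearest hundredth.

-1.08

First evaluate Q_x: 20.6 − 0.69(10.5)² + 0.0342(5900) − 0.5(10) = 20.6 − 76.0725 + 201.78 − 5 = 141.3075.
∂Q_x/∂P = −2·0.69·P = -14.49, so E_p = -14.49·(10.5/141.3075) ≈ -1.08.
|E_p| > 1: demand is elastic.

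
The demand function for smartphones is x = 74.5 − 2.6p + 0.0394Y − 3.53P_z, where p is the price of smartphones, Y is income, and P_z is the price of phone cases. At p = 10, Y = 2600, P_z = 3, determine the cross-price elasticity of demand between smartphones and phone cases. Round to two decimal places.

Substituting, x = 74.5 − 2.6(10) + 0.0394(2600) − 3.53(3) = 74.5 − 26 + 102.44 − 10.59 = 140.35.
∂x/∂P_z = −3.53, so E_xy = -3.53·(3/140.35) ≈ -0.08.
E_xy < 0: the goods are complements.

-0.08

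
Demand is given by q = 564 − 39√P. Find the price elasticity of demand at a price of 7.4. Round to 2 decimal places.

-0.12

At P = 7.4, q = 457.9085.
dq/dP = −39/(2√P) = −39/(2·2.7203).
Point elasticity E = (dq/dP)·(P/q) = -7.1683 × 7.4/457.9085 ≈ -0.12.
|E| < 1, so demand is inelastic at this price.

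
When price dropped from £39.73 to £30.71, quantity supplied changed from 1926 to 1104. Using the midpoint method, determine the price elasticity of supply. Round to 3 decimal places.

2.119

%Δq = (1104 − 1926)/[(1926 + 1104)/2] = -822/1515 ≈ -0.5426.
%Δp = (30.71 − 39.73)/[(39.73 + 30.71)/2] = -9.02/35.22 ≈ -0.2561.
Arc elasticity E = %Δq/%Δp ≈ -0.5426/-0.2561 ≈ 2.119.
|E| > 1: supply is elastic over this range.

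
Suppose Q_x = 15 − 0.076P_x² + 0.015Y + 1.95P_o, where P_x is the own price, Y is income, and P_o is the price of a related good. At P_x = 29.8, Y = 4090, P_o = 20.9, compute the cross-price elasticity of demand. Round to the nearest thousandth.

At the given point, Q_x = 15 − 0.076(29.8)² + 0.015(4090) + 1.95(20.9) = 15 − 67.491 + 61.35 + 40.755 = 49.614.
∂Q_x/∂P_o = +1.95, so E_xy = 1.95·(20.9/49.614) ≈ 0.821.
E_xy > 0: the goods are substitutes.

0.821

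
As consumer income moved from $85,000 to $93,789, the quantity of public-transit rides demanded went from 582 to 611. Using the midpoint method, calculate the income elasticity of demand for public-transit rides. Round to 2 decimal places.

%ΔQ = (611 − 582)/[(582+611)/2] = 29/596.5 ≈ 0.0486.
%ΔI = (93,789 − 85,000)/[(85,000+93,789)/2] = 8789/89394.5 ≈ 0.0983.
E_I = %ΔQ/%ΔI ≈ 0.49.
E_I ∈ (0,1): normal good (necessity).

0.49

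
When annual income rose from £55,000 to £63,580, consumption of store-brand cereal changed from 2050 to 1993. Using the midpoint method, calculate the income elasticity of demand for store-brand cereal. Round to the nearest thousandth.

%ΔQ = (1993 − 2050)/[(2050+1993)/2] = -57/2021.5 ≈ -0.0282.
%ΔI = (63,580 − 55,000)/[(55,000+63,580)/2] = 8580/59290 ≈ 0.1447.
E_I = %ΔQ/%ΔI ≈ -0.195.
E_I < 0: inferior good.

-0.195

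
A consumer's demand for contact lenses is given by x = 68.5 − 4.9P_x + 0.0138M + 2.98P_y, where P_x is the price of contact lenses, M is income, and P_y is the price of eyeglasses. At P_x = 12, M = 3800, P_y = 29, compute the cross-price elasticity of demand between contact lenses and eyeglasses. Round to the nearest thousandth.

Evaluating quantity at (P_x, M, P_y) gives x = 68.5 − 4.9(12) + 0.0138(3800) + 2.98(29) = 68.5 − 58.8 + 52.44 + 86.42 = 148.56.
∂x/∂P_y = +2.98, so E_xy = 2.98·(29/148.56) ≈ 0.582.
E_xy > 0: the goods are substitutes.

0.582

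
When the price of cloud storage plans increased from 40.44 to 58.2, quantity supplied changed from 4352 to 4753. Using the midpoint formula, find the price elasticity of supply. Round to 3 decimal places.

0.245

%Δq = (4753 − 4352)/[(4352 + 4753)/2] = 401/4552.5 ≈ 0.0881.
%ΔP = (58.2 − 40.44)/[(40.44 + 58.2)/2] = 17.76/49.32 ≈ 0.3601.
Arc elasticity E = %Δq/%ΔP ≈ 0.0881/0.3601 ≈ 0.245.
|E| < 1: supply is inelastic over this range.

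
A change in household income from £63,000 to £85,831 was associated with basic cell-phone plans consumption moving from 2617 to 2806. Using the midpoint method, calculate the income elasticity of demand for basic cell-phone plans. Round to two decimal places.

0.23

%ΔQ = (2806 − 2617)/[(2617+2806)/2] = 189/2711.5 ≈ 0.0697.
%ΔM = (85,831 − 63,000)/[(63,000+85,831)/2] = 22831/74415.5 ≈ 0.3068.
E_I = %ΔQ/%ΔM ≈ 0.23.
E_I ∈ (0,1): normal good (necessity).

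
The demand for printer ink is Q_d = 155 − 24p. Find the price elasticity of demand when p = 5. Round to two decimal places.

-3.43

At p = 5, Q_d = 35.
dQ_d/dp = −24.
Point elasticity E = (dQ_d/dp)·(p/Q_d) = -24 × 5/35 ≈ -3.43.
|E| > 1, so demand is elastic at this price.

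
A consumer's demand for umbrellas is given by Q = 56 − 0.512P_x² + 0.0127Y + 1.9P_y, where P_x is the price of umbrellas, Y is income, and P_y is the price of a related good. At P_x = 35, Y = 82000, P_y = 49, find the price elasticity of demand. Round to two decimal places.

Q = 56 − 0.512(35)² + 0.0127(82000) + 1.9(49) = 56 − 627.2 + 1041.4 + 93.1 = 563.3.
∂Q/∂P_x = −2·0.512·P_x = -35.84, so E_p = -35.84·(35/563.3) ≈ -2.23.
|E_p| > 1: demand is elastic.

-2.23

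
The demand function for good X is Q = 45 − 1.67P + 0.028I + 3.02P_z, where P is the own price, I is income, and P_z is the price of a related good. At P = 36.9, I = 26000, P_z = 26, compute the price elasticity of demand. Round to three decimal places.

Substituting, Q = 45 − 1.67(36.9) + 0.028(26000) + 3.02(26) = 45 − 61.623 + 728 + 78.52 = 789.897.
∂Q/∂P = −1.67, so E_p = (−1.67)·(36.9/789.897) ≈ -0.078.
|E_p| < 1: demand is inelastic.

-0.078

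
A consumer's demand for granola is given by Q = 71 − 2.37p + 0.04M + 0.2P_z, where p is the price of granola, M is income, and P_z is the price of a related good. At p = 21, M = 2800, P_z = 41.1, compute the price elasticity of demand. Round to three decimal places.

-0.352

Substituting, Q = 71 − 2.37(21) + 0.04(2800) + 0.2(41.1) = 71 − 49.77 + 112 + 8.22 = 141.45.
∂Q/∂p = −2.37, so E_p = (−2.37)·(21/141.45) ≈ -0.352.
|E_p| < 1: demand is inelastic.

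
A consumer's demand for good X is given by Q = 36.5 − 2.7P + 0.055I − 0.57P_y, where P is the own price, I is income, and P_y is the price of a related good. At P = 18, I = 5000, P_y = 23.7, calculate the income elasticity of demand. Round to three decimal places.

1.103

Substituting, Q = 36.5 − 2.7(18) + 0.055(5000) − 0.57(23.7) = 36.5 − 48.6 + 275 − 13.509 = 249.391.
∂Q/∂I = +0.055, so E_I = 0.055·(5000/249.391) ≈ 1.103.
E_I > 1: normal good (luxury).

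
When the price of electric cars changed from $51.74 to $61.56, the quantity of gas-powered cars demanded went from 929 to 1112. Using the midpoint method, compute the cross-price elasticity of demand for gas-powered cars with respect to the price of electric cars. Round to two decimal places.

1.03

%ΔQ_x = (1112 − 929)/[(929+1112)/2] = 183/1020.5 ≈ 0.1793.
%ΔP_y = (61.56 − 51.74)/[(51.74+61.56)/2] ≈ 0.1733.
E_xy = 0.1793/0.1733 ≈ 1.03.
E_xy > 0, so gas-powered cars and electric cars are substitutes.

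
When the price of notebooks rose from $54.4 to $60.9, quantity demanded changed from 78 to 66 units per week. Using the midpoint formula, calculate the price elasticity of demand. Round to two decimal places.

%ΔQ = (66 − 78)/[(78 + 66)/2] = -12/72 ≈ -0.1667.
%Δp = (60.9 − 54.4)/[(54.4 + 60.9)/2] = 6.5/57.65 ≈ 0.1127.
Arc elasticity E = %ΔQ/%Δp ≈ -0.1667/0.1127 ≈ -1.48.
|E| > 1: demand is elastic over this range.

-1.48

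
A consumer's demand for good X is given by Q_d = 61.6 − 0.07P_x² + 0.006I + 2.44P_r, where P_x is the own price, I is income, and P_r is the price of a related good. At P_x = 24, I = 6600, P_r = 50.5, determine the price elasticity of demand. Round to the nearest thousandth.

At the given point, Q_d = 61.6 − 0.07(24)² + 0.006(6600) + 2.44(50.5) = 61.6 − 40.32 + 39.6 + 123.22 = 184.1.
∂Q_d/∂P_x = −2·0.07·P_x = -3.36, so E_p = -3.36·(24/184.1) ≈ -0.438.
|E_p| < 1: demand is inelastic.

-0.438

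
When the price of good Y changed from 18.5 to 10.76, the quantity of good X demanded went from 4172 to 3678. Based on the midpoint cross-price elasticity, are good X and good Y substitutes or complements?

%ΔQ_x = (3678 − 4172)/[(4172+3678)/2] = -494/3925 ≈ -0.1259.
%ΔP_y = (10.76 − 18.5)/[(18.5+10.76)/2] ≈ -0.5290.
E_xy = -0.1259/-0.5290 ≈ 0.238.
E_xy > 0, so the goods are substitutes.

substitutes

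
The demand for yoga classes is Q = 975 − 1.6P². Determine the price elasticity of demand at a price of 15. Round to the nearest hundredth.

At P = 15, Q = 615.
dQ/dP = −2·1.6·P = −48.
Point elasticity E = (dQ/dP)·(P/Q) = -48 × 15/615 ≈ -1.17.
|E| > 1, so demand is elastic at this price.

-1.17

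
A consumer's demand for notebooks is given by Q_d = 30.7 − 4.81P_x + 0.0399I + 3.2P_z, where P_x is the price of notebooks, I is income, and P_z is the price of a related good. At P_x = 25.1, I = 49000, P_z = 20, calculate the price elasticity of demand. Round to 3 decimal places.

First evaluate Q_d: 30.7 − 4.81(25.1) + 0.0399(49000) + 3.2(20) = 30.7 − 120.731 + 1955.1 + 64 = 1929.069.
∂Q_d/∂P_x = −4.81, so E_p = (−4.81)·(25.1/1929.069) ≈ -0.063.
|E_p| < 1: demand is inelastic.

-0.063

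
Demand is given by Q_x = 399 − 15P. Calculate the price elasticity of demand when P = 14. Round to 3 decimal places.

-1.111

At P = 14, Q_x = 189.
dQ_x/dP = −15.
Point elasticity E = (dQ_x/dP)·(P/Q_x) = -15 × 14/189 ≈ -1.111.
|E| > 1, so demand is elastic at this price.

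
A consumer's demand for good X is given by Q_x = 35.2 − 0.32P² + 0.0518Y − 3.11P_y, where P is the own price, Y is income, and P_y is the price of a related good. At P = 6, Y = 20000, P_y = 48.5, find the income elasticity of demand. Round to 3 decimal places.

1.140

At the given point, Q_x = 35.2 − 0.32(6)² + 0.0518(20000) − 3.11(48.5) = 35.2 − 11.52 + 1036 − 150.835 = 908.845.
∂Q_x/∂Y = +0.0518, so E_I = 0.0518·(20000/908.845) ≈ 1.140.
E_I > 1: normal good (luxury).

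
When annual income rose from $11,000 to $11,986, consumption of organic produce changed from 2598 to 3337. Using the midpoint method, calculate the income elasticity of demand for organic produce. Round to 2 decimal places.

%ΔQ = (3337 − 2598)/[(2598+3337)/2] = 739/2967.5 ≈ 0.2490.
%ΔM = (11,986 − 11,000)/[(11,000+11,986)/2] = 986/11493 ≈ 0.0858.
E_I = %ΔQ/%ΔM ≈ 2.90.
E_I > 1: normal good (luxury).

2.90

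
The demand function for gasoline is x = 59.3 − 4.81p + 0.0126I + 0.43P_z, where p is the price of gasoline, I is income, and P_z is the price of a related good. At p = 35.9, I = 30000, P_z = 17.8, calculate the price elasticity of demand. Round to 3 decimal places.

-0.634

At the given point, x = 59.3 − 4.81(35.9) + 0.0126(30000) + 0.43(17.8) = 59.3 − 172.679 + 378 + 7.654 = 272.275.
∂x/∂p = −4.81, so E_p = (−4.81)·(35.9/272.275) ≈ -0.634.
|E_p| < 1: demand is inelastic.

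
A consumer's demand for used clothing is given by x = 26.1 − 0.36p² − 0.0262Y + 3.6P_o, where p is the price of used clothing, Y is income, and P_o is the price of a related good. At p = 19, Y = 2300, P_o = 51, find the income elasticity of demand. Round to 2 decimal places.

First evaluate x: 26.1 − 0.36(19)² − 0.0262(2300) + 3.6(51) = 26.1 − 129.96 − 60.26 + 183.6 = 19.48.
∂x/∂Y = −0.0262, so E_I = -0.0262·(2300/19.48) ≈ -3.09.
E_I < 0: inferior good.

-3.09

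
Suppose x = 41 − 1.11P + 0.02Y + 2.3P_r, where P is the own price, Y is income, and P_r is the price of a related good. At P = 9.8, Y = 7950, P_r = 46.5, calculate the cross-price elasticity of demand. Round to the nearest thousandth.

0.361

At the given point, x = 41 − 1.11(9.8) + 0.02(7950) + 2.3(46.5) = 41 − 10.878 + 159 + 106.95 = 296.072.
∂x/∂P_r = +2.3, so E_xy = 2.3·(46.5/296.072) ≈ 0.361.
E_xy > 0: the goods are substitutes.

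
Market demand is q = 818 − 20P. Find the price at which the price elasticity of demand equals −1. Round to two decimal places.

For linear demand q = a − bP, E = −bP/(a − bP). |E| = 1 ⇒ bP = a − bP ⇒ P = a/(2b).
P = 818/(2·20) = 20.45.

20.45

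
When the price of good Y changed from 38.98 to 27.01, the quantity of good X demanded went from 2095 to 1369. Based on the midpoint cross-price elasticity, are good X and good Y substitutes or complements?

%ΔQ_x = (1369 − 2095)/[(2095+1369)/2] = -726/1732 ≈ -0.4192.
%ΔP_y = (27.01 − 38.98)/[(38.98+27.01)/2] ≈ -0.3628.
E_xy = -0.4192/-0.3628 ≈ 1.155.
E_xy > 0, so the goods are substitutes.

substitutes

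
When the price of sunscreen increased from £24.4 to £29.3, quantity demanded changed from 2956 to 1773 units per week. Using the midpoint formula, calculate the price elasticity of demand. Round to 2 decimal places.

-2.74

%ΔQ = (1773 − 2956)/[(2956 + 1773)/2] = -1183/2364.5 ≈ -0.5003.
%Δp = (29.3 − 24.4)/[(24.4 + 29.3)/2] = 4.9/26.85 ≈ 0.1825.
Arc elasticity E = %ΔQ/%Δp ≈ -0.5003/0.1825 ≈ -2.74.
|E| > 1: demand is elastic over this range.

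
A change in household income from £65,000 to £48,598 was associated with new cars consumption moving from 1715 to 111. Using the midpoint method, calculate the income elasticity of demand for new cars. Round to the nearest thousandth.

%ΔQ = (111 − 1715)/[(1715+111)/2] = -1604/913 ≈ -1.7568.
%ΔI = (48,598 − 65,000)/[(65,000+48,598)/2] = -16402/56799 ≈ -0.2888.
E_I = %ΔQ/%ΔI ≈ 6.084.
E_I > 1: normal good (luxury).

6.084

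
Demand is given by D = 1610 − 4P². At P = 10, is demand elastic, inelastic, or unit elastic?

inelastic

At P = 10, D = 1210.
dD/dP = −2·4·P = −80.
Point elasticity E = (dD/dP)·(P/D) = -80 × 10/1210 ≈ -0.661.
|E| ≈ 0.661 < 1, so demand is inelastic.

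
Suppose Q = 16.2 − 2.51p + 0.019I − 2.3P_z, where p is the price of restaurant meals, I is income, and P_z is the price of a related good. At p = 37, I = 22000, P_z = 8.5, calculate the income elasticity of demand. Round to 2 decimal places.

Evaluating quantity at (p, I, P_z) gives Q = 16.2 − 2.51(37) + 0.019(22000) − 2.3(8.5) = 16.2 − 92.87 + 418 − 19.55 = 321.78.
∂Q/∂I = +0.019, so E_I = 0.019·(22000/321.78) ≈ 1.30.
E_I > 1: normal good (luxury).

1.30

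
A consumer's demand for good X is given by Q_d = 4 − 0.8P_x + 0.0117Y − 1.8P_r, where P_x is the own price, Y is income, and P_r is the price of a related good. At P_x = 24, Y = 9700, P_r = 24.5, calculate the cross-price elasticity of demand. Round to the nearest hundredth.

First evaluate Q_d: 4 − 0.8(24) + 0.0117(9700) − 1.8(24.5) = 4 − 19.2 + 113.49 − 44.1 = 54.19.
∂Q_d/∂P_r = −1.8, so E_xy = -1.8·(24.5/54.19) ≈ -0.81.
E_xy < 0: the goods are complements.

-0.81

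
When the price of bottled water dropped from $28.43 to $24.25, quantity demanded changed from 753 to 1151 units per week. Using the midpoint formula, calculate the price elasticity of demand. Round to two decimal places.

%Δq = (1151 − 753)/[(753 + 1151)/2] = 398/952 ≈ 0.4181.
%ΔP = (24.25 − 28.43)/[(28.43 + 24.25)/2] = -4.18/26.34 ≈ -0.1587.
Arc elasticity E = %Δq/%ΔP ≈ 0.4181/-0.1587 ≈ -2.63.
|E| > 1: demand is elastic over this range.

-2.63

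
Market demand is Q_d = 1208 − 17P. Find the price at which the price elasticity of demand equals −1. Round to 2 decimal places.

35.53

For linear demand Q_d = a − bP, E = −bP/(a − bP). |E| = 1 ⇒ bP = a − bP ⇒ P = a/(2b).
P = 1208/(2·17) ≈ 35.53.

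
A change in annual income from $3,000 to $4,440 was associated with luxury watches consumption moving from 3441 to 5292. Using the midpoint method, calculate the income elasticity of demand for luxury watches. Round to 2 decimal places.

1.10

%ΔQ = (5292 − 3441)/[(3441+5292)/2] = 1851/4366.5 ≈ 0.4239.
%ΔM = (4,440 − 3,000)/[(3,000+4,440)/2] = 1440/3720 ≈ 0.3871.
E_I = %ΔQ/%ΔM ≈ 1.10.
E_I > 1: normal good (luxury).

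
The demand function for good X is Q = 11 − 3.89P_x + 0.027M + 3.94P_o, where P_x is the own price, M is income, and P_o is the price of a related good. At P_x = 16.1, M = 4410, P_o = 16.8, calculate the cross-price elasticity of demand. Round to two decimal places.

Q = 11 − 3.89(16.1) + 0.027(4410) + 3.94(16.8) = 11 − 62.629 + 119.07 + 66.192 = 133.633.
∂Q/∂P_o = +3.94, so E_xy = 3.94·(16.8/133.633) ≈ 0.50.
E_xy > 0: the goods are substitutes.

0.50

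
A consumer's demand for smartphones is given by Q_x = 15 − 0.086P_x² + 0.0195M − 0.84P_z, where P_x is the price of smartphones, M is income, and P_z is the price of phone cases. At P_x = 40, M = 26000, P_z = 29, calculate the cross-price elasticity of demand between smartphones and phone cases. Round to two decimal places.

Q_x = 15 − 0.086(40)² + 0.0195(26000) − 0.84(29) = 15 − 137.6 + 507 − 24.36 = 360.04.
∂Q_x/∂P_z = −0.84, so E_xy = -0.84·(29/360.04) ≈ -0.07.
E_xy < 0: the goods are complements.

-0.07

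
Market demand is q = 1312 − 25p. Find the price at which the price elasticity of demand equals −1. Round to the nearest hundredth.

26.24

For linear demand q = a − bp, E = −bp/(a − bp). |E| = 1 ⇒ bp = a − bp ⇒ p = a/(2b).
p = 1312/(2·25) = 26.24.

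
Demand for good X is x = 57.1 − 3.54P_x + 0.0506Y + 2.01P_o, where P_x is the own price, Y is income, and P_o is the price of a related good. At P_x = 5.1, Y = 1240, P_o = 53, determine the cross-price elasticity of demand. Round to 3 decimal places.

Evaluating quantity at (P_x, Y, P_o) gives x = 57.1 − 3.54(5.1) + 0.0506(1240) + 2.01(53) = 57.1 − 18.054 + 62.744 + 106.53 = 208.32.
∂x/∂P_o = +2.01, so E_xy = 2.01·(53/208.32) ≈ 0.511.
E_xy > 0: the goods are substitutes.

0.511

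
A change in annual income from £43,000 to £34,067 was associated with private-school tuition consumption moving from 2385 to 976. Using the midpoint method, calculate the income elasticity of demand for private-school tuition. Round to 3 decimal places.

%ΔQ = (976 − 2385)/[(2385+976)/2] = -1409/1680.5 ≈ -0.8384.
%ΔY = (34,067 − 43,000)/[(43,000+34,067)/2] = -8933/38533.5 ≈ -0.2318.
E_I = %ΔQ/%ΔY ≈ 3.617.
E_I > 1: normal good (luxury).

3.617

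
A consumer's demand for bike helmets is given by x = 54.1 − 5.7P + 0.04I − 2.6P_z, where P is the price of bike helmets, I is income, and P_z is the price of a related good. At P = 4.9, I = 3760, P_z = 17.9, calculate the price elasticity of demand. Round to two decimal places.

At the given point, x = 54.1 − 5.7(4.9) + 0.04(3760) − 2.6(17.9) = 54.1 − 27.93 + 150.4 − 46.54 = 130.03.
∂x/∂P = −5.7, so E_p = (−5.7)·(4.9/130.03) ≈ -0.21.
|E_p| < 1: demand is inelastic.

-0.21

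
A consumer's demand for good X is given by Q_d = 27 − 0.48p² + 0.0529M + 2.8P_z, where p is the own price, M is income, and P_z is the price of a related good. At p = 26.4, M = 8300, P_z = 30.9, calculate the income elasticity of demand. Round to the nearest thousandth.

2.014

Q_d = 27 − 0.48(26.4)² + 0.0529(8300) + 2.8(30.9) = 27 − 334.5408 + 439.07 + 86.52 = 218.0492.
∂Q_d/∂M = +0.0529, so E_I = 0.0529·(8300/218.0492) ≈ 2.014.
E_I > 1: normal good (luxury).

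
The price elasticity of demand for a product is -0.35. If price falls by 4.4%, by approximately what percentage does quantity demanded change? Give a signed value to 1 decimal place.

1.5

%ΔQ ≈ E × %ΔP = (-0.35) × (-4.4%) ≈ 1.5%.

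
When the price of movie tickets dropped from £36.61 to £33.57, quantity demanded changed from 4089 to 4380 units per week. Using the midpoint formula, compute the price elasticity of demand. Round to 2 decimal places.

-0.79

%Δq = (4380 − 4089)/[(4089 + 4380)/2] = 291/4234.5 ≈ 0.0687.
%ΔP = (33.57 − 36.61)/[(36.61 + 33.57)/2] = -3.04/35.09 ≈ -0.0866.
Arc elasticity E = %Δq/%ΔP ≈ 0.0687/-0.0866 ≈ -0.79.
|E| < 1: demand is inelastic over this range.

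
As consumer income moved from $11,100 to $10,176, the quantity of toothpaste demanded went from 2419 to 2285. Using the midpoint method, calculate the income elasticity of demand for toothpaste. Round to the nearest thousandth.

0.656

%ΔQ = (2285 − 2419)/[(2419+2285)/2] = -134/2352 ≈ -0.0570.
%ΔI = (10,176 − 11,100)/[(11,100+10,176)/2] = -924/10638 ≈ -0.0869.
E_I = %ΔQ/%ΔI ≈ 0.656.
E_I ∈ (0,1): normal good (necessity).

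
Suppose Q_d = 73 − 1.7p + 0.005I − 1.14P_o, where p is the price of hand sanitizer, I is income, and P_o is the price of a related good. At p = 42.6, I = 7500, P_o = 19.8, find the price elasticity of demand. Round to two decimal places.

-4.67

First evaluate Q_d: 73 − 1.7(42.6) + 0.005(7500) − 1.14(19.8) = 73 − 72.42 + 37.5 − 22.572 = 15.508.
∂Q_d/∂p = −1.7, so E_p = (−1.7)·(42.6/15.508) ≈ -4.67.
|E_p| > 1: demand is elastic.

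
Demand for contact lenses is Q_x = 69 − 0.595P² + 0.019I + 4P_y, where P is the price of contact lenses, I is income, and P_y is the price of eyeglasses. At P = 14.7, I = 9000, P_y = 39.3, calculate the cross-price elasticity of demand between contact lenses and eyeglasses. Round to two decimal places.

0.59

Evaluating quantity at (P, I, P_y) gives Q_x = 69 − 0.595(14.7)² + 0.019(9000) + 4(39.3) = 69 − 128.5736 + 171 + 157.2 = 268.6265.
∂Q_x/∂P_y = +4, so E_xy = 4·(39.3/268.6265) ≈ 0.59.
E_xy > 0: the goods are substitutes.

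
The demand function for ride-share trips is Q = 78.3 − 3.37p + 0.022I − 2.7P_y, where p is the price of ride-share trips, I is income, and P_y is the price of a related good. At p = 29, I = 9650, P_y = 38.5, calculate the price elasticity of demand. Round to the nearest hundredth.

-1.10

At the given point, Q = 78.3 − 3.37(29) + 0.022(9650) − 2.7(38.5) = 78.3 − 97.73 + 212.3 − 103.95 = 88.92.
∂Q/∂p = −3.37, so E_p = (−3.37)·(29/88.92) ≈ -1.10.
|E_p| > 1: demand is elastic.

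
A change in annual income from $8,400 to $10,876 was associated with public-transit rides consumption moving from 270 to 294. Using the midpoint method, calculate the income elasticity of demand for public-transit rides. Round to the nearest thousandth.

0.331

%ΔQ = (294 − 270)/[(270+294)/2] = 24/282 ≈ 0.0851.
%ΔI = (10,876 − 8,400)/[(8,400+10,876)/2] = 2476/9638 ≈ 0.2569.
E_I = %ΔQ/%ΔI ≈ 0.331.
E_I ∈ (0,1): normal good (necessity).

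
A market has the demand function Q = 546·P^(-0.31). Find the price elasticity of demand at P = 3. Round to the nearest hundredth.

-0.31

For a Cobb–Douglas (constant-elasticity) form Q = A·P^α·…, the elasticity with respect to P equals the exponent α at every point.
Here the exponent on P is -0.31, so the price elasticity of demand is -0.31.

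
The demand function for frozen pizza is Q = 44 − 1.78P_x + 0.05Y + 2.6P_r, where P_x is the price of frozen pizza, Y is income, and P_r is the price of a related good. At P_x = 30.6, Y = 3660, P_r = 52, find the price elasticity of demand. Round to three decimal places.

-0.177

Substituting, Q = 44 − 1.78(30.6) + 0.05(3660) + 2.6(52) = 44 − 54.468 + 183 + 135.2 = 307.732.
∂Q/∂P_x = −1.78, so E_p = (−1.78)·(30.6/307.732) ≈ -0.177.
|E_p| < 1: demand is inelastic.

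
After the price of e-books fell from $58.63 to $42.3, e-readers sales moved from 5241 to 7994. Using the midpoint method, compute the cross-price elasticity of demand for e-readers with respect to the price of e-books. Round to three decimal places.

%ΔQ_x = (7994 − 5241)/[(5241+7994)/2] = 2753/6617.5 ≈ 0.4160.
%ΔP_y = (42.3 − 58.63)/[(58.63+42.3)/2] ≈ -0.3236.
E_xy = 0.4160/-0.3236 ≈ -1.286.
E_xy < 0, so e-readers and e-books are complements.

-1.286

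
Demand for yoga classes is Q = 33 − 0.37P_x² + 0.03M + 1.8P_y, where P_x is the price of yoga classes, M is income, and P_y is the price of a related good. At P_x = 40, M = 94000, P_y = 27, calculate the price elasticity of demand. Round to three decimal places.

-0.513

Evaluating quantity at (P_x, M, P_y) gives Q = 33 − 0.37(40)² + 0.03(94000) + 1.8(27) = 33 − 592 + 2820 + 48.6 = 2309.6.
∂Q/∂P_x = −2·0.37·P_x = -29.6, so E_p = -29.6·(40/2309.6) ≈ -0.513.
|E_p| < 1: demand is inelastic.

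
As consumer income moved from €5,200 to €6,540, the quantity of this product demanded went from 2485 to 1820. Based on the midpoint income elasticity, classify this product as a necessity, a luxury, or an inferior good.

inferior

%ΔQ = (1820 − 2485)/[(2485+1820)/2] = -665/2152.5 ≈ -0.3089.
%ΔM = (6,540 − 5,200)/[(5,200+6,540)/2] = 1340/5870 ≈ 0.2283.
E_I = %ΔQ/%ΔM ≈ -1.353.
E_I < 0: inferior good.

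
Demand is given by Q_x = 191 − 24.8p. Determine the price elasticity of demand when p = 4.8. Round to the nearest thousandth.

At p = 4.8, Q_x = 71.96.
dQ_x/dp = −24.8.
Point elasticity E = (dQ_x/dp)·(p/Q_x) = -24.8 × 4.8/71.96 ≈ -1.654.
|E| > 1, so demand is elastic at this price.

-1.654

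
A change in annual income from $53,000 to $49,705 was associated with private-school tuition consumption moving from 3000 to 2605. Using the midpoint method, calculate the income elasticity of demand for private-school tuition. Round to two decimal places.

%ΔQ = (2605 − 3000)/[(3000+2605)/2] = -395/2802.5 ≈ -0.1409.
%ΔM = (49,705 − 53,000)/[(53,000+49,705)/2] = -3295/51352.5 ≈ -0.0642.
E_I = %ΔQ/%ΔM ≈ 2.20.
E_I > 1: normal good (luxury).

2.20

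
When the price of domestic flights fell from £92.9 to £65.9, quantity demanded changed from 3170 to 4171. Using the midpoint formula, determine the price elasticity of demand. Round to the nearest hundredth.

%ΔQ = (4171 − 3170)/[(3170 + 4171)/2] = 1001/3670.5 ≈ 0.2727.
%ΔP = (65.9 − 92.9)/[(92.9 + 65.9)/2] = -27/79.4 ≈ -0.3401.
Arc elasticity E = %ΔQ/%ΔP ≈ 0.2727/-0.3401 ≈ -0.80.
|E| < 1: demand is inelastic over this range.

-0.80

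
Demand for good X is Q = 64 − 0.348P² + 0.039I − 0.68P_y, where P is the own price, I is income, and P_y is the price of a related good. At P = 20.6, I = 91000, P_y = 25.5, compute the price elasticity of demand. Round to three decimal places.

-0.086

Substituting, Q = 64 − 0.348(20.6)² + 0.039(91000) − 0.68(25.5) = 64 − 147.6773 + 3549 − 17.34 = 3447.9827.
∂Q/∂P = −2·0.348·P = -14.3376, so E_p = -14.3376·(20.6/3447.9827) ≈ -0.086.
|E_p| < 1: demand is inelastic.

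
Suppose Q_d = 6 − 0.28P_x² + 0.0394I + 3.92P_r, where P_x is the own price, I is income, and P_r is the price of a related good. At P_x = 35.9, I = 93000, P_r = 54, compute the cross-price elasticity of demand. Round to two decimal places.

Substituting, Q_d = 6 − 0.28(35.9)² + 0.0394(93000) + 3.92(54) = 6 − 360.8668 + 3664.2 + 211.68 = 3521.0132.
∂Q_d/∂P_r = +3.92, so E_xy = 3.92·(54/3521.0132) ≈ 0.06.
E_xy > 0: the goods are substitutes.

0.06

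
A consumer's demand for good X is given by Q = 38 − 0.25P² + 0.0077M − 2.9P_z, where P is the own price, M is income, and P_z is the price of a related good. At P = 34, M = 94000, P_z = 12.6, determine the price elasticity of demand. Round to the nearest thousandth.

First evaluate Q: 38 − 0.25(34)² + 0.0077(94000) − 2.9(12.6) = 38 − 289 + 723.8 − 36.54 = 436.26.
∂Q/∂P = −2·0.25·P = -17, so E_p = -17·(34/436.26) ≈ -1.325.
|E_p| > 1: demand is elastic.

-1.325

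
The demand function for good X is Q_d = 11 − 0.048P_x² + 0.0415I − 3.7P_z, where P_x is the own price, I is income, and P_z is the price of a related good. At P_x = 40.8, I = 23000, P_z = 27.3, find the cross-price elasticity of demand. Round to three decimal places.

At the given point, Q_d = 11 − 0.048(40.8)² + 0.0415(23000) − 3.7(27.3) = 11 − 79.9027 + 954.5 − 101.01 = 784.5873.
∂Q_d/∂P_z = −3.7, so E_xy = -3.7·(27.3/784.5873) ≈ -0.129.
E_xy < 0: the goods are complements.

-0.129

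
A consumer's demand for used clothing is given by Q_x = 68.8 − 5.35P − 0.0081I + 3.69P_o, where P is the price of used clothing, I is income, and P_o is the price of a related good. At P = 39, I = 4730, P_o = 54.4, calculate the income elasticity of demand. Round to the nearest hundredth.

First evaluate Q_x: 68.8 − 5.35(39) − 0.0081(4730) + 3.69(54.4) = 68.8 − 208.65 − 38.313 + 200.736 = 22.573.
∂Q_x/∂I = −0.0081, so E_I = -0.0081·(4730/22.573) ≈ -1.70.
E_I < 0: inferior good.

-1.70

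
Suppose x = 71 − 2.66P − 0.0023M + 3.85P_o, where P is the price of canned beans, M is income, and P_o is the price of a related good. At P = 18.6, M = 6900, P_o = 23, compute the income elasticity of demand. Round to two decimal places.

Evaluating quantity at (P, M, P_o) gives x = 71 − 2.66(18.6) − 0.0023(6900) + 3.85(23) = 71 − 49.476 − 15.87 + 88.55 = 94.204.
∂x/∂M = −0.0023, so E_I = -0.0023·(6900/94.204) ≈ -0.17.
E_I < 0: inferior good.

-0.17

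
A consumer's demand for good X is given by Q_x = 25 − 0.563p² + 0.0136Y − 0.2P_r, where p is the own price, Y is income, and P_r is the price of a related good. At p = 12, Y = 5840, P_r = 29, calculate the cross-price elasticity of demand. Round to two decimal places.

-0.33

Evaluating quantity at (p, Y, P_r) gives Q_x = 25 − 0.563(12)² + 0.0136(5840) − 0.2(29) = 25 − 81.072 + 79.424 − 5.8 = 17.552.
∂Q_x/∂P_r = −0.2, so E_xy = -0.2·(29/17.552) ≈ -0.33.
E_xy < 0: the goods are complements.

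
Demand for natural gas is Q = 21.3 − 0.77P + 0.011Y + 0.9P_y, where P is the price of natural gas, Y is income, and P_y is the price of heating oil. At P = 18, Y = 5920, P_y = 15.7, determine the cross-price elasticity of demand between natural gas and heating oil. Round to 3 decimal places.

0.163

Q = 21.3 − 0.77(18) + 0.011(5920) + 0.9(15.7) = 21.3 − 13.86 + 65.12 + 14.13 = 86.69.
∂Q/∂P_y = +0.9, so E_xy = 0.9·(15.7/86.69) ≈ 0.163.
E_xy > 0: the goods are substitutes.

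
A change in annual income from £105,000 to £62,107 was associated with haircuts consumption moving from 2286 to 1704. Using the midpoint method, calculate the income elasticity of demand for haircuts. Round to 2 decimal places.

%ΔQ = (1704 − 2286)/[(2286+1704)/2] = -582/1995 ≈ -0.2917.
%ΔI = (62,107 − 105,000)/[(105,000+62,107)/2] = -42893/83553.5 ≈ -0.5134.
E_I = %ΔQ/%ΔI ≈ 0.57.
E_I ∈ (0,1): normal good (necessity).

0.57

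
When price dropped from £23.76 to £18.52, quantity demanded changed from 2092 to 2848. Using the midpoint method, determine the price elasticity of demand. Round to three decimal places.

-1.235

%ΔQ = (2848 − 2092)/[(2092 + 2848)/2] = 756/2470 ≈ 0.3061.
%Δp = (18.52 − 23.76)/[(23.76 + 18.52)/2] = -5.24/21.14 ≈ -0.2479.
Arc elasticity E = %ΔQ/%Δp ≈ 0.3061/-0.2479 ≈ -1.235.
|E| > 1: demand is elastic over this range.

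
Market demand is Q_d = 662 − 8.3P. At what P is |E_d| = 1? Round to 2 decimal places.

39.88

For linear demand Q_d = a − bP, E = −bP/(a − bP). |E| = 1 ⇒ bP = a − bP ⇒ P = a/(2b).
P = 662/(2·8.3) ≈ 39.88.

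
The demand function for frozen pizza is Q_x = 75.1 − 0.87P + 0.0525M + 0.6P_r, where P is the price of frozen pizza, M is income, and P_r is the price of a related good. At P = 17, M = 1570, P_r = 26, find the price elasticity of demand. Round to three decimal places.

-0.093

Evaluating quantity at (P, M, P_r) gives Q_x = 75.1 − 0.87(17) + 0.0525(1570) + 0.6(26) = 75.1 − 14.79 + 82.425 + 15.6 = 158.335.
∂Q_x/∂P = −0.87, so E_p = (−0.87)·(17/158.335) ≈ -0.093.
|E_p| < 1: demand is inelastic.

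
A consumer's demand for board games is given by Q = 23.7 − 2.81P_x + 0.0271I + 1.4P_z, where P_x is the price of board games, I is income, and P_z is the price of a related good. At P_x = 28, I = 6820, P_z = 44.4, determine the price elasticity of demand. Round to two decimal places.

-0.41

Substituting, Q = 23.7 − 2.81(28) + 0.0271(6820) + 1.4(44.4) = 23.7 − 78.68 + 184.822 + 62.16 = 192.002.
∂Q/∂P_x = −2.81, so E_p = (−2.81)·(28/192.002) ≈ -0.41.
|E_p| < 1: demand is inelastic.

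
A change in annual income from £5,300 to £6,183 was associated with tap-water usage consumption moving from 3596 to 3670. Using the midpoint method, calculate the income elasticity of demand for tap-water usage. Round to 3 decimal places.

0.132

%ΔQ = (3670 − 3596)/[(3596+3670)/2] = 74/3633 ≈ 0.0204.
%ΔM = (6,183 − 5,300)/[(5,300+6,183)/2] = 883/5741.5 ≈ 0.1538.
E_I = %ΔQ/%ΔM ≈ 0.132.
E_I ∈ (0,1): normal good (necessity).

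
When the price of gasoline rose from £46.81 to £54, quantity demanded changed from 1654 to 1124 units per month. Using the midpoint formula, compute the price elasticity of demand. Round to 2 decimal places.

-2.67

%ΔQ = (1124 − 1654)/[(1654 + 1124)/2] = -530/1389 ≈ -0.3816.
%Δp = (54 − 46.81)/[(46.81 + 54)/2] = 7.19/50.405 ≈ 0.1426.
Arc elasticity E = %ΔQ/%Δp ≈ -0.3816/0.1426 ≈ -2.67.
|E| > 1: demand is elastic over this range.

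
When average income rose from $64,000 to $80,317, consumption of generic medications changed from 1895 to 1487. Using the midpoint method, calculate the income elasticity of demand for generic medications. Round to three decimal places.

-1.067

%ΔQ = (1487 − 1895)/[(1895+1487)/2] = -408/1691 ≈ -0.2413.
%ΔY = (80,317 − 64,000)/[(64,000+80,317)/2] = 16317/72158.5 ≈ 0.2261.
E_I = %ΔQ/%ΔY ≈ -1.067.
E_I < 0: inferior good.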